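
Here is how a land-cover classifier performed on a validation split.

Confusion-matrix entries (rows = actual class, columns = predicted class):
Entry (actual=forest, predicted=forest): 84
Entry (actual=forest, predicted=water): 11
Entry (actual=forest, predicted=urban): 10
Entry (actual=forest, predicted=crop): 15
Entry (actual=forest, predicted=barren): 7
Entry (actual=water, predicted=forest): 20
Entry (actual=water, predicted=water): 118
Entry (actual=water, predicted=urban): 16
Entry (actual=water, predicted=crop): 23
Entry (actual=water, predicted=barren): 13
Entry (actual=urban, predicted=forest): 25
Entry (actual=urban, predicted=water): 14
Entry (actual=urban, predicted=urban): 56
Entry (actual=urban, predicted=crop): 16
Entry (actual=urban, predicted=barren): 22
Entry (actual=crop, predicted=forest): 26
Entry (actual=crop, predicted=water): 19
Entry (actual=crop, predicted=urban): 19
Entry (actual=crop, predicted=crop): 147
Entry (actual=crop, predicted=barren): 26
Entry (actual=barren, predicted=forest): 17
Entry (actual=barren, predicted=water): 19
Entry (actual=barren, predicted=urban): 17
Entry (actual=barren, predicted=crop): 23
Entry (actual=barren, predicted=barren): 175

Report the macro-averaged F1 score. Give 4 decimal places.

0.5981

Per-class F1 score (2·TP/(2·TP+FP+FN)):
  forest: TP=84, FP=20+25+26+17=88, FN=11+10+15+7=43 → 168/299 = 0.56187
  water: TP=118, FP=11+14+19+19=63, FN=20+16+23+13=72 → 236/371 = 0.63612
  urban: TP=56, FP=10+16+19+17=62, FN=25+14+16+22=77 → 112/251 = 0.44622
  crop: TP=147, FP=15+23+16+23=77, FN=26+19+19+26=90 → 294/461 = 0.63774
  barren: TP=175, FP=7+13+22+26=68, FN=17+19+17+23=76 → 350/494 = 0.70850
Macro-F1 score = mean = (0.56187 + 0.63612 + 0.44622 + 0.63774 + 0.70850) / 5 = 0.5981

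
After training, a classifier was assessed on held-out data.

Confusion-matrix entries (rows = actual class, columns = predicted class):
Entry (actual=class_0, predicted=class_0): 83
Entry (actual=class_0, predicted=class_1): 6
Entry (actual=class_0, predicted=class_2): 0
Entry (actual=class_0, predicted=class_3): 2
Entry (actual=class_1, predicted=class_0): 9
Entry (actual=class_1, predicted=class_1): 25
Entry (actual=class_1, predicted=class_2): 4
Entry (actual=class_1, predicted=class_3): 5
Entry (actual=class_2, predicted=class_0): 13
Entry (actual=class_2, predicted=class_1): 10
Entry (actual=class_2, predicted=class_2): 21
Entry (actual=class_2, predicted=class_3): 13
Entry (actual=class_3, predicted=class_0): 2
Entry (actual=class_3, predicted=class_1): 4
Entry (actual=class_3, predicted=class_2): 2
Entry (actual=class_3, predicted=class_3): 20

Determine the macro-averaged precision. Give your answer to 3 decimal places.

0.652

Per-class precision (TP/(TP+FP)):
  class_0: TP=83, FP=9+13+2=24 → 83/107 = 0.7757
  class_1: TP=25, FP=6+10+4=20 → 25/45 = 0.5556
  class_2: TP=21, FP=0+4+2=6 → 21/27 = 0.7778
  class_3: TP=20, FP=2+5+13=20 → 20/40 = 0.5000
Macro-precision = mean = (0.7757 + 0.5556 + 0.7778 + 0.5000) / 4 = 0.652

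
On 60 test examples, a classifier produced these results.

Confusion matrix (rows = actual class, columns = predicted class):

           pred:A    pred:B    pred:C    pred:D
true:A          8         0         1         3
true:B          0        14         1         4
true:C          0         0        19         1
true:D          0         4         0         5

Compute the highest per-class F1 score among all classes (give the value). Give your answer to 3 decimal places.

0.927

Per-class F1 score (2·TP/(2·TP+FP+FN)):
  A: TP=8, FP=0+0+0=0, FN=0+1+3=4 → 16/20 = 0.8000
  B: TP=14, FP=0+0+4=4, FN=0+1+4=5 → 28/37 = 0.7568
  C: TP=19, FP=1+1+0=2, FN=0+0+1=1 → 38/41 = 0.9268
  D: TP=5, FP=3+4+1=8, FN=0+4+0=4 → 10/22 = 0.4545
Highest is class 'C' with F1 score = 0.927.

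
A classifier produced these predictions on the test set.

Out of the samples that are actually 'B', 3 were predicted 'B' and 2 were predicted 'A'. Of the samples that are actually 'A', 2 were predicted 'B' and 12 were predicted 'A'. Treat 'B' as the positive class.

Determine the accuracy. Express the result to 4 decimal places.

0.7895

Accuracy = (TP+TN)/N = (3+12)/19 = 0.7895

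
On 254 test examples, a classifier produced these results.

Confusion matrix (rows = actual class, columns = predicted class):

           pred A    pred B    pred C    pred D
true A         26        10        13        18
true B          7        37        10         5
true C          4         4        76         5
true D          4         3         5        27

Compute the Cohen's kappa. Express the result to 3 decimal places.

Observed agreement pₒ = trace/N = 166/254 = 0.6535
Expected agreement pₑ = Σ (rowᵢ·colᵢ)/N² = (67·41 + 59·54 + 89·104 + 39·55)/254² = 0.2687
κ = (pₒ − pₑ)/(1 − pₑ) = (0.6535 − 0.2687)/(1 − 0.2687) = 0.526

0.526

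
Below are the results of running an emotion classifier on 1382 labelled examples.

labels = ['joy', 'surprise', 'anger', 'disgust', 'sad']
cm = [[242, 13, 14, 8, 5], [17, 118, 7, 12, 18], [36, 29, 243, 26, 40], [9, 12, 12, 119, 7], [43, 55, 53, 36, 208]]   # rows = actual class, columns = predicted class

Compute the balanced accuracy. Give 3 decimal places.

0.694

Balanced accuracy = mean of per-class recall.
  joy: recall = 242/282 = 0.8582
  surprise: recall = 118/172 = 0.6860
  anger: recall = 243/374 = 0.6497
  disgust: recall = 119/159 = 0.7484
  sad: recall = 208/395 = 0.5266
Mean = (0.8582 + 0.6860 + 0.6497 + 0.7484 + 0.5266) / 5 = 0.694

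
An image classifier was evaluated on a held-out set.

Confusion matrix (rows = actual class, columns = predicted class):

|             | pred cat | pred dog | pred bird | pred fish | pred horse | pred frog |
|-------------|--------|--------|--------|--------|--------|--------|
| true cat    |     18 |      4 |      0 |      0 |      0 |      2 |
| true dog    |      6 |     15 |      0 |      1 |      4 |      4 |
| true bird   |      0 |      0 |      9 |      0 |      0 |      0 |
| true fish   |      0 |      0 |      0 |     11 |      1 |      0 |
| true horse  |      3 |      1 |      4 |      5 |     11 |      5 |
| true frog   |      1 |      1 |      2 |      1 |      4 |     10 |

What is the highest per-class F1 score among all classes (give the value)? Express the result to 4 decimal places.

Per-class F1 score (2·TP/(2·TP+FP+FN)):
  cat: TP=18, FP=6+0+0+3+1=10, FN=4+0+0+0+2=6 → 36/52 = 0.69231
  dog: TP=15, FP=4+0+0+1+1=6, FN=6+0+1+4+4=15 → 30/51 = 0.58824
  bird: TP=9, FP=0+0+0+4+2=6, FN=0+0+0+0+0=0 → 18/24 = 0.75000
  fish: TP=11, FP=0+1+0+5+1=7, FN=0+0+0+1+0=1 → 22/30 = 0.73333
  horse: TP=11, FP=0+4+0+1+4=9, FN=3+1+4+5+5=18 → 22/49 = 0.44898
  frog: TP=10, FP=2+4+0+0+5=11, FN=1+1+2+1+4=9 → 20/40 = 0.50000
Highest is class 'bird' with F1 score = 0.7500.

0.7500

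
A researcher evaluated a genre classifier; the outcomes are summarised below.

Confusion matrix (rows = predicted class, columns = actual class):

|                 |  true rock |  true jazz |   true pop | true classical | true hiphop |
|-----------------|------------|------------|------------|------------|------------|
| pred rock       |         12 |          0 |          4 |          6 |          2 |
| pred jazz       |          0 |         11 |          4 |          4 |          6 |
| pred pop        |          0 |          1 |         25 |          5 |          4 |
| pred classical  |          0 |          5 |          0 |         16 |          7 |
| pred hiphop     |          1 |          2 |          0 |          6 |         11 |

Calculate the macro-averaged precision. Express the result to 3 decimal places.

0.555

Per-class precision (TP/(TP+FP)):
  rock: TP=12, FP=0+4+6+2=12 → 12/24 = 0.5000
  jazz: TP=11, FP=0+4+4+6=14 → 11/25 = 0.4400
  pop: TP=25, FP=0+1+5+4=10 → 25/35 = 0.7143
  classical: TP=16, FP=0+5+0+7=12 → 16/28 = 0.5714
  hiphop: TP=11, FP=1+2+0+6=9 → 11/20 = 0.5500
Macro-precision = mean = (0.5000 + 0.4400 + 0.7143 + 0.5714 + 0.5500) / 5 = 0.555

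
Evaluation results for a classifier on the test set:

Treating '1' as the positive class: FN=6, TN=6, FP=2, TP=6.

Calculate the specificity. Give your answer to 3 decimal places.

0.750

Specificity = TN/(TN+FP) = 6/(6+2) = 0.750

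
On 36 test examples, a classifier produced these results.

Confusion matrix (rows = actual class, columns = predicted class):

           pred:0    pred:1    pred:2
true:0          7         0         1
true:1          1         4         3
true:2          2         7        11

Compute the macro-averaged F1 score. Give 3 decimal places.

0.609

Per-class F1 score (2·TP/(2·TP+FP+FN)):
  0: TP=7, FP=1+2=3, FN=0+1=1 → 14/18 = 0.7778
  1: TP=4, FP=0+7=7, FN=1+3=4 → 8/19 = 0.4211
  2: TP=11, FP=1+3=4, FN=2+7=9 → 22/35 = 0.6286
Macro-F1 score = mean = (0.7778 + 0.4211 + 0.6286) / 3 = 0.609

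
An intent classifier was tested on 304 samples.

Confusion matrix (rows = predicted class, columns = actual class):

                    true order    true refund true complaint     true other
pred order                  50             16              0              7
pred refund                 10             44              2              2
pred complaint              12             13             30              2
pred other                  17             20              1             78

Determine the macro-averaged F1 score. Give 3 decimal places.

0.657

Per-class F1 score (2·TP/(2·TP+FP+FN)):
  order: TP=50, FP=16+0+7=23, FN=10+12+17=39 → 100/162 = 0.6173
  refund: TP=44, FP=10+2+2=14, FN=16+13+20=49 → 88/151 = 0.5828
  complaint: TP=30, FP=12+13+2=27, FN=0+2+1=3 → 60/90 = 0.6667
  other: TP=78, FP=17+20+1=38, FN=7+2+2=11 → 156/205 = 0.7610
Macro-F1 score = mean = (0.6173 + 0.5828 + 0.6667 + 0.7610) / 4 = 0.657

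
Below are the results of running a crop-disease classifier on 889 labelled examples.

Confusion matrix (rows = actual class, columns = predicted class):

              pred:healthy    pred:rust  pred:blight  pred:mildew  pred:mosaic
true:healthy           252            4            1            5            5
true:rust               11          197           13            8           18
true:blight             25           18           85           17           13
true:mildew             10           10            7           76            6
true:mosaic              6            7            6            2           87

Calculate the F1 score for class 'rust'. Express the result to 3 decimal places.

0.816

F1 score = 2·TP/(2·TP+FP+FN).
rust: TP=197, FP=4+18+10+7=39, FN=11+13+8+18=50 → 394/483 = 0.8157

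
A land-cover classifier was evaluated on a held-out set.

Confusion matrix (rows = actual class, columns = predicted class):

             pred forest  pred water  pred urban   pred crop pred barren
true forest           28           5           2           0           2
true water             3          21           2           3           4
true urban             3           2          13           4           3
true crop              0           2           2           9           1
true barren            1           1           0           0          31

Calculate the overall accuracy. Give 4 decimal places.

Accuracy = trace / total = (28+21+13+9+31=102) / 142 = 102/142 = 0.7183

0.7183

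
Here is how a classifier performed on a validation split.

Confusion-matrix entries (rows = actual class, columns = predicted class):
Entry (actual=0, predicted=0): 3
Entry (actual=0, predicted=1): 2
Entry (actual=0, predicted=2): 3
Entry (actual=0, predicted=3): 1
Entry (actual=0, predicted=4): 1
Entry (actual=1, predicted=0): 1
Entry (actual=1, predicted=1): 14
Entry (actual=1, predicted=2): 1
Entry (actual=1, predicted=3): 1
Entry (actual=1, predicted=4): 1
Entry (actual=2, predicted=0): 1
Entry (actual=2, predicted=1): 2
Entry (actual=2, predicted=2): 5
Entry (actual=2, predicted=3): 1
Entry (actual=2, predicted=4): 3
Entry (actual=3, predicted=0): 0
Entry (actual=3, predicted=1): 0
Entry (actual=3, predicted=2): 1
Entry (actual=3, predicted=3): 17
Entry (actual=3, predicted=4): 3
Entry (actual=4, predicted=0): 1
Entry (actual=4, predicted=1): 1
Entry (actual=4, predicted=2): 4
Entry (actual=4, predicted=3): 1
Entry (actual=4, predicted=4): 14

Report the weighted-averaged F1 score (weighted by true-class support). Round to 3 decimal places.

Per-class F1 score (2·TP/(2·TP+FP+FN)):
  0: TP=3, FP=1+1+0+1=3, FN=2+3+1+1=7 → 6/16 = 0.3750
  1: TP=14, FP=2+2+0+1=5, FN=1+1+1+1=4 → 28/37 = 0.7568
  2: TP=5, FP=3+1+1+4=9, FN=1+2+1+3=7 → 10/26 = 0.3846
  3: TP=17, FP=1+1+1+1=4, FN=0+0+1+3=4 → 34/42 = 0.8095
  4: TP=14, FP=1+1+3+3=8, FN=1+1+4+1=7 → 28/43 = 0.6512
Weighted-F1 score = Σ (supportᵢ/N)·F1 scoreᵢ with N=82: (10/82)·0.3750 + (18/82)·0.7568 + (12/82)·0.3846 + (21/82)·0.8095 + (21/82)·0.6512 = 0.642

0.642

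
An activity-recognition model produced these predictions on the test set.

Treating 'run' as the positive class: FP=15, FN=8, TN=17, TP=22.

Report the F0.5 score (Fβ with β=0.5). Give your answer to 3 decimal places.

0.618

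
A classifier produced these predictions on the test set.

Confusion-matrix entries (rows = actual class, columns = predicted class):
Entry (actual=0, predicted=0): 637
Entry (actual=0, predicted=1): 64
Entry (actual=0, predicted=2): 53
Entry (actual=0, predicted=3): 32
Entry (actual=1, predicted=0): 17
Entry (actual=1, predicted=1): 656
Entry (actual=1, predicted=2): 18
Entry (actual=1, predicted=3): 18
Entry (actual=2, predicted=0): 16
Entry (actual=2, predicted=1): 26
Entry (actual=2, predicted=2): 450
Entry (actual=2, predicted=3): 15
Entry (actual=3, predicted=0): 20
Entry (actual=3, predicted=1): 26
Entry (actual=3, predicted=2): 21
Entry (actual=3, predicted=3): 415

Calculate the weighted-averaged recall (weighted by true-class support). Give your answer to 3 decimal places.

Per-class recall (TP/(TP+FN)):
  0: TP=637, FN=64+53+32=149 → 637/786 = 0.8104
  1: TP=656, FN=17+18+18=53 → 656/709 = 0.9252
  2: TP=450, FN=16+26+15=57 → 450/507 = 0.8876
  3: TP=415, FN=20+26+21=67 → 415/482 = 0.8610
Weighted-recall = Σ (supportᵢ/N)·recallᵢ with N=2484: (786/2484)·0.8104 + (709/2484)·0.9252 + (507/2484)·0.8876 + (482/2484)·0.8610 = 0.869

0.869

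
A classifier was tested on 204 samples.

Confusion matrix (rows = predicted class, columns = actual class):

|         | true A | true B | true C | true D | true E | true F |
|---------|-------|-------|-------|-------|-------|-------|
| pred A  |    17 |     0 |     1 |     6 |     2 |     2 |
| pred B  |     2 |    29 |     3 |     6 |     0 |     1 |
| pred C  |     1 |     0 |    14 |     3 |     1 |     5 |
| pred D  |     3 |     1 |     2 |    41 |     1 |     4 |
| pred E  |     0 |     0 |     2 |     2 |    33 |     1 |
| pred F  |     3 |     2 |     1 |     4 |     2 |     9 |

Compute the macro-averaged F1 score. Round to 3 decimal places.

0.669

Per-class F1 score (2·TP/(2·TP+FP+FN)):
  A: TP=17, FP=0+1+6+2+2=11, FN=2+1+3+0+3=9 → 34/54 = 0.6296
  B: TP=29, FP=2+3+6+0+1=12, FN=0+0+1+0+2=3 → 58/73 = 0.7945
  C: TP=14, FP=1+0+3+1+5=10, FN=1+3+2+2+1=9 → 28/47 = 0.5957
  D: TP=41, FP=3+1+2+1+4=11, FN=6+6+3+2+4=21 → 82/114 = 0.7193
  E: TP=33, FP=0+0+2+2+1=5, FN=2+0+1+1+2=6 → 66/77 = 0.8571
  F: TP=9, FP=3+2+1+4+2=12, FN=2+1+5+4+1=13 → 18/43 = 0.4186
Macro-F1 score = mean = (0.6296 + 0.7945 + 0.5957 + 0.7193 + 0.8571 + 0.4186) / 6 = 0.669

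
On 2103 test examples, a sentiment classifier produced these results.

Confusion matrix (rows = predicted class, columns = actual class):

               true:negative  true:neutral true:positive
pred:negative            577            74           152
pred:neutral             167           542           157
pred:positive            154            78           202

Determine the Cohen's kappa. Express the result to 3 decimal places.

Observed agreement pₒ = trace/N = 1321/2103 = 0.6282
Expected agreement pₑ = Σ (rowᵢ·colᵢ)/N² = (898·803 + 694·866 + 511·434)/2103² = 0.3491
κ = (pₒ − pₑ)/(1 − pₑ) = (0.6282 − 0.3491)/(1 − 0.3491) = 0.429

0.429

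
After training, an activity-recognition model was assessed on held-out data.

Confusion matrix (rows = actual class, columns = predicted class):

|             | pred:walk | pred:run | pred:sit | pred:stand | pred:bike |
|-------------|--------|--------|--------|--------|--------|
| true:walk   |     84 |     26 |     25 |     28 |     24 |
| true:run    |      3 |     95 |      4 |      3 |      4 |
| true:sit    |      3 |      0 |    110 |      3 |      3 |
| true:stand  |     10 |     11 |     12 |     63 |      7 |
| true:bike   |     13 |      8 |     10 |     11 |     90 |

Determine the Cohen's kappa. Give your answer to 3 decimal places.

Observed agreement pₒ = trace/N = 442/650 = 0.6800
Expected agreement pₑ = Σ (rowᵢ·colᵢ)/N² = (187·113 + 109·140 + 119·161 + 103·108 + 132·128)/650² = 0.1978
κ = (pₒ − pₑ)/(1 − pₑ) = (0.6800 − 0.1978)/(1 − 0.1978) = 0.601

0.601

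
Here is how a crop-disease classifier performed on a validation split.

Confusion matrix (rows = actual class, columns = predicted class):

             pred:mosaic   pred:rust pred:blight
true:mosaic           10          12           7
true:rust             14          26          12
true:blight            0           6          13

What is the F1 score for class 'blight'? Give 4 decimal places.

Take TP from the diagonal, FP from the rest of the 'blight' prediction marginal, FN from the rest of the 'blight' actual marginal.
F1 score = 2·TP/(2·TP+FP+FN).
blight: TP=13, FP=7+12=19, FN=0+6=6 → 26/51 = 0.50980

0.5098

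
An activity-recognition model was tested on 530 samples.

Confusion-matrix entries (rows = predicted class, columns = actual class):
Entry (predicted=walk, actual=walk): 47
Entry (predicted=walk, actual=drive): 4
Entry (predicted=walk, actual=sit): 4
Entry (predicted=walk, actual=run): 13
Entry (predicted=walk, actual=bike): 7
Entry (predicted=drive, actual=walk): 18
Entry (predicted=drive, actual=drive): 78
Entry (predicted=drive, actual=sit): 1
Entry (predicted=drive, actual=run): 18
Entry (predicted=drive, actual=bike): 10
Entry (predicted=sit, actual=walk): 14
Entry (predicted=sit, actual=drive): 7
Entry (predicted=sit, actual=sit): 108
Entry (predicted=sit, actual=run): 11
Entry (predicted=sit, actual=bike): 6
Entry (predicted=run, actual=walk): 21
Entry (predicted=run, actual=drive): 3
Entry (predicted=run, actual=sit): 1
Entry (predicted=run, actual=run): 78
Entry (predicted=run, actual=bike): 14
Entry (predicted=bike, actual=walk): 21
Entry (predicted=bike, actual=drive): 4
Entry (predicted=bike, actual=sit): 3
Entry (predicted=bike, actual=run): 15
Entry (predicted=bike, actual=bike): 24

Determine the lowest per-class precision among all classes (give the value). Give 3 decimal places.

0.358

Per-class precision (TP/(TP+FP)):
  walk: TP=47, FP=4+4+13+7=28 → 47/75 = 0.6267
  drive: TP=78, FP=18+1+18+10=47 → 78/125 = 0.6240
  sit: TP=108, FP=14+7+11+6=38 → 108/146 = 0.7397
  run: TP=78, FP=21+3+1+14=39 → 78/117 = 0.6667
  bike: TP=24, FP=21+4+3+15=43 → 24/67 = 0.3582
Lowest is class 'bike' with precision = 0.358.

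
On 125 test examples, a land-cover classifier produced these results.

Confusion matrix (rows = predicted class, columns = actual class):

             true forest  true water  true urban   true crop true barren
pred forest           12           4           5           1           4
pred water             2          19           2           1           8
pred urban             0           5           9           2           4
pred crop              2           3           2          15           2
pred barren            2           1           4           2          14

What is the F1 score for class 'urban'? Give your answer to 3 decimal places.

0.429

F1 score = 2·TP/(2·TP+FP+FN).
urban: TP=9, FP=0+5+2+4=11, FN=5+2+2+4=13 → 18/42 = 0.4286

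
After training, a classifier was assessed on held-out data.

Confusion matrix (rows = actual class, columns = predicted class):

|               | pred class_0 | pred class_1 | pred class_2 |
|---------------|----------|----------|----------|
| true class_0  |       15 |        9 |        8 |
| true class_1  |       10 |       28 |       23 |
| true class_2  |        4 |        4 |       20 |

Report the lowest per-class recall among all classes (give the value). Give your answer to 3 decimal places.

0.459

Per-class recall (TP/(TP+FN)):
  class_0: TP=15, FN=9+8=17 → 15/32 = 0.4688
  class_1: TP=28, FN=10+23=33 → 28/61 = 0.4590
  class_2: TP=20, FN=4+4=8 → 20/28 = 0.7143
Lowest is class 'class_1' with recall = 0.459.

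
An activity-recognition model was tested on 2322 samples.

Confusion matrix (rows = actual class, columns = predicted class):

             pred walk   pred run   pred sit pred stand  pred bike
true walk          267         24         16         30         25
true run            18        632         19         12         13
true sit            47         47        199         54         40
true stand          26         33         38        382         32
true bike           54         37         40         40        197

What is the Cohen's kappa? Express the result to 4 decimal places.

0.6441

Observed agreement pₒ = trace/N = 1677/2322 = 0.72222
Expected agreement pₑ = Σ (rowᵢ·colᵢ)/N² = (362·412 + 694·773 + 387·312 + 511·518 + 368·307)/2322² = 0.21960
κ = (pₒ − pₑ)/(1 − pₑ) = (0.72222 − 0.21960)/(1 − 0.21960) = 0.6441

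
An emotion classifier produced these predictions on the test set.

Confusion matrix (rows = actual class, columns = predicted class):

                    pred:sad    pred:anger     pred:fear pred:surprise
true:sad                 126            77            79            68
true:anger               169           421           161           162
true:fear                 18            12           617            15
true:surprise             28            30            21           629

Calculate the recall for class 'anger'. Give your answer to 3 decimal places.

One-vs-rest for 'anger': TP = diagonal; FP = other classes predicted 'anger'; FN = 'anger' predicted as other.
recall = TP/(TP+FN).
anger: TP=421, FN=169+161+162=492 → 421/913 = 0.4611

0.461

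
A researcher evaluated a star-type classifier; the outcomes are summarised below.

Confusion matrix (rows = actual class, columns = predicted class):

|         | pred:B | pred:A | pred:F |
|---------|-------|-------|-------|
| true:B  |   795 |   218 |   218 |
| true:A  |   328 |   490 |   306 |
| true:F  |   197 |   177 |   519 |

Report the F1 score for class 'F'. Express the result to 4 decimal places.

0.5362

Take TP from the diagonal, FP from the rest of the 'F' prediction marginal, FN from the rest of the 'F' actual marginal.
F1 score = 2·TP/(2·TP+FP+FN).
F: TP=519, FP=218+306=524, FN=197+177=374 → 1038/1936 = 0.53616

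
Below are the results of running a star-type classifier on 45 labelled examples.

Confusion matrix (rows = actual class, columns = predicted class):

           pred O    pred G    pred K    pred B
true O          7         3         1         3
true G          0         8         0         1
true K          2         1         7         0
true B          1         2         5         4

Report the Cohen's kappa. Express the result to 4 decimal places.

Observed agreement pₒ = trace/N = 26/45 = 0.57778
Expected agreement pₑ = Σ (rowᵢ·colᵢ)/N² = (14·10 + 9·14 + 10·13 + 12·8)/45² = 0.24296
κ = (pₒ − pₑ)/(1 − pₑ) = (0.57778 − 0.24296)/(1 − 0.24296) = 0.4423

0.4423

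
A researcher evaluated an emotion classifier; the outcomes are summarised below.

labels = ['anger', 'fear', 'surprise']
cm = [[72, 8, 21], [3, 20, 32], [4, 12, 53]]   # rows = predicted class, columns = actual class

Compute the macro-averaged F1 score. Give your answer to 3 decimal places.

0.609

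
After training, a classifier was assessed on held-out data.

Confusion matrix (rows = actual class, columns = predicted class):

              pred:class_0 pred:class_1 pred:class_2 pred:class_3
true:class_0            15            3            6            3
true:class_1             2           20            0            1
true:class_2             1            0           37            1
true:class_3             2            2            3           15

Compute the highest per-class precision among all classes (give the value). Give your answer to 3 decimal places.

Per-class precision (TP/(TP+FP)):
  class_0: TP=15, FP=2+1+2=5 → 15/20 = 0.7500
  class_1: TP=20, FP=3+0+2=5 → 20/25 = 0.8000
  class_2: TP=37, FP=6+0+3=9 → 37/46 = 0.8043
  class_3: TP=15, FP=3+1+1=5 → 15/20 = 0.7500
Highest is class 'class_2' with precision = 0.804.

0.804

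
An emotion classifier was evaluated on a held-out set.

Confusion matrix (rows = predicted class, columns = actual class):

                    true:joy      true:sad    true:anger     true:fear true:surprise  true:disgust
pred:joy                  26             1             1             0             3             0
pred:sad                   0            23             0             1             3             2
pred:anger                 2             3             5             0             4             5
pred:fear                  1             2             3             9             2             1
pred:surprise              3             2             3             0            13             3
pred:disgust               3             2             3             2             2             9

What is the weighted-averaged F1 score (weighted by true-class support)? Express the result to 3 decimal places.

Per-class F1 score (2·TP/(2·TP+FP+FN)):
  joy: TP=26, FP=1+1+0+3+0=5, FN=0+2+1+3+3=9 → 52/66 = 0.7879
  sad: TP=23, FP=0+0+1+3+2=6, FN=1+3+2+2+2=10 → 46/62 = 0.7419
  anger: TP=5, FP=2+3+0+4+5=14, FN=1+0+3+3+3=10 → 10/34 = 0.2941
  fear: TP=9, FP=1+2+3+2+1=9, FN=0+1+0+0+2=3 → 18/30 = 0.6000
  surprise: TP=13, FP=3+2+3+0+3=11, FN=3+3+4+2+2=14 → 26/51 = 0.5098
  disgust: TP=9, FP=3+2+3+2+2=12, FN=0+2+5+1+3=11 → 18/41 = 0.4390
Weighted-F1 score = Σ (supportᵢ/N)·F1 scoreᵢ with N=142: (35/142)·0.7879 + (33/142)·0.7419 + (15/142)·0.2941 + (12/142)·0.6000 + (27/142)·0.5098 + (20/142)·0.4390 = 0.607

0.607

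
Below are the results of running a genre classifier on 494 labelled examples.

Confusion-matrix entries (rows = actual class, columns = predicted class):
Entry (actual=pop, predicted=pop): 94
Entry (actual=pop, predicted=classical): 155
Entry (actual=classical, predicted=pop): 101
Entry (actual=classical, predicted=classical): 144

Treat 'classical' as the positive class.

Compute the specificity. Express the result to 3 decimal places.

0.378

Specificity = TN/(TN+FP) = 94/(94+155) = 0.378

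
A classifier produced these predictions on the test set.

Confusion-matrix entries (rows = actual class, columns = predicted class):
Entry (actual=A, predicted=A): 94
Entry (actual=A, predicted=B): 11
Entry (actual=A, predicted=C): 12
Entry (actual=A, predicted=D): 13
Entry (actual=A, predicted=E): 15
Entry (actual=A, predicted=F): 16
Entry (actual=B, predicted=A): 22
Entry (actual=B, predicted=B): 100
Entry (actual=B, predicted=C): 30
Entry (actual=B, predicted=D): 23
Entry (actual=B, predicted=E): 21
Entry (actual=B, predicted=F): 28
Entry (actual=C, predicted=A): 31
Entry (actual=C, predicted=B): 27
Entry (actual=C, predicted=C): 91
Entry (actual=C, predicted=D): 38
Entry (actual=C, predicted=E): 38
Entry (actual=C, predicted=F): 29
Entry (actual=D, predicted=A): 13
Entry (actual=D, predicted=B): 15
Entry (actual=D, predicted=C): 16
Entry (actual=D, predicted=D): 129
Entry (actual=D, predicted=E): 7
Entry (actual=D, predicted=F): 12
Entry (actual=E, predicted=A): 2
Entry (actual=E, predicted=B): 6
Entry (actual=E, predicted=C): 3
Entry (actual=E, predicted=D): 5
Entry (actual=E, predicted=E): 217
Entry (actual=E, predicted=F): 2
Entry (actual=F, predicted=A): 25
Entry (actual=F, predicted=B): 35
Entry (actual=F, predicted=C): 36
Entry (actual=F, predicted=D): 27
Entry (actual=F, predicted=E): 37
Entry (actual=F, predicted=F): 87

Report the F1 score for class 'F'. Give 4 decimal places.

F1 score = 2·TP/(2·TP+FP+FN).
F: TP=87, FP=16+28+29+12+2=87, FN=25+35+36+27+37=160 → 174/421 = 0.41330

0.4133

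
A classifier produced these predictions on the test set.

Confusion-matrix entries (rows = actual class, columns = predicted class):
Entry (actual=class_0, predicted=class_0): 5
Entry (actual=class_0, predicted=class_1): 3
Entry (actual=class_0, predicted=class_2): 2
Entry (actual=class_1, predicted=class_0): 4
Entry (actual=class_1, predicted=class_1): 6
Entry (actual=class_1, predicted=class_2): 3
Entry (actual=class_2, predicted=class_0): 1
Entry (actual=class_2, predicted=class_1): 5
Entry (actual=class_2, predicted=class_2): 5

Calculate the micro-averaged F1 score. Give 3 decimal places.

0.471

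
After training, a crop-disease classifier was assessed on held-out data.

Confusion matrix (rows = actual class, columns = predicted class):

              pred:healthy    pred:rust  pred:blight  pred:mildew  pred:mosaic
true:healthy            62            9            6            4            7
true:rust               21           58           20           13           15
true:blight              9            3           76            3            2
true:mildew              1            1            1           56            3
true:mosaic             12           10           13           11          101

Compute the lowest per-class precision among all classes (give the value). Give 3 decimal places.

0.590

Per-class precision (TP/(TP+FP)):
  healthy: TP=62, FP=21+9+1+12=43 → 62/105 = 0.5905
  rust: TP=58, FP=9+3+1+10=23 → 58/81 = 0.7160
  blight: TP=76, FP=6+20+1+13=40 → 76/116 = 0.6552
  mildew: TP=56, FP=4+13+3+11=31 → 56/87 = 0.6437
  mosaic: TP=101, FP=7+15+2+3=27 → 101/128 = 0.7891
Lowest is class 'healthy' with precision = 0.590.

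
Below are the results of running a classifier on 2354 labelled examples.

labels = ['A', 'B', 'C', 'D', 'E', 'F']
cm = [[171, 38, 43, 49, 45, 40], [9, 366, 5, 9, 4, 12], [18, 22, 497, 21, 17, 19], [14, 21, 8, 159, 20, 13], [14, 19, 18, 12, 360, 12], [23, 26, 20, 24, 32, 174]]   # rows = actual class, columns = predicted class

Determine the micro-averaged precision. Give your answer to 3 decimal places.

Micro-averaging pools counts across classes: ΣTP=1727, ΣFP=627, ΣFN=627.
Micro-precision = TP/(TP+FP) on pooled counts = 0.734 (equals overall accuracy in single-label multiclass).

0.734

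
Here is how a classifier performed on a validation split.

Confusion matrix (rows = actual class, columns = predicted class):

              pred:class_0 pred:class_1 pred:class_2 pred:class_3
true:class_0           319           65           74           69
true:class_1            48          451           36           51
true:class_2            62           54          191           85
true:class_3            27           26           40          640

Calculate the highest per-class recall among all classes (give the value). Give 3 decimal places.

Per-class recall (TP/(TP+FN)):
  class_0: TP=319, FN=65+74+69=208 → 319/527 = 0.6053
  class_1: TP=451, FN=48+36+51=135 → 451/586 = 0.7696
  class_2: TP=191, FN=62+54+85=201 → 191/392 = 0.4872
  class_3: TP=640, FN=27+26+40=93 → 640/733 = 0.8731
Highest is class 'class_3' with recall = 0.873.

0.873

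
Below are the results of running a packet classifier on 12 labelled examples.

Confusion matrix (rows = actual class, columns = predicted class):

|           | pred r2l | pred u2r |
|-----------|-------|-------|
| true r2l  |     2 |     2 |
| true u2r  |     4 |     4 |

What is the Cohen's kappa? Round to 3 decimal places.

Observed agreement pₒ = trace/N = 6/12 = 0.5000
Expected agreement pₑ = Σ (rowᵢ·colᵢ)/N² = (4·6 + 8·6)/12² = 0.5000
κ = (pₒ − pₑ)/(1 − pₑ) = (0.5000 − 0.5000)/(1 − 0.5000) = 0.000

0.000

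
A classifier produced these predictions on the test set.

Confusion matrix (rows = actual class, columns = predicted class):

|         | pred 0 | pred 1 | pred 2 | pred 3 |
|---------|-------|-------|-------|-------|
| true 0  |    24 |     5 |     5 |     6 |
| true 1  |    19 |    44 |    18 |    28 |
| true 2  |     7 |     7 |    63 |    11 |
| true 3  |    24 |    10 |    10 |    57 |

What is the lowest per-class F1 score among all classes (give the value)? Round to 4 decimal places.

Per-class F1 score (2·TP/(2·TP+FP+FN)):
  0: TP=24, FP=19+7+24=50, FN=5+5+6=16 → 48/114 = 0.42105
  1: TP=44, FP=5+7+10=22, FN=19+18+28=65 → 88/175 = 0.50286
  2: TP=63, FP=5+18+10=33, FN=7+7+11=25 → 126/184 = 0.68478
  3: TP=57, FP=6+28+11=45, FN=24+10+10=44 → 114/203 = 0.56158
Lowest is class '0' with F1 score = 0.4211.

0.4211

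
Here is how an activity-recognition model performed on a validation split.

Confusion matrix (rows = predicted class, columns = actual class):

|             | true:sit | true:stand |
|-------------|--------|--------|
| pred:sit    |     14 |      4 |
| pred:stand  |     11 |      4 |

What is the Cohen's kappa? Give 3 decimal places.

Observed agreement pₒ = trace/N = 18/33 = 0.5455
Expected agreement pₑ = Σ (rowᵢ·colᵢ)/N² = (25·18 + 8·15)/33² = 0.5234
κ = (pₒ − pₑ)/(1 − pₑ) = (0.5455 − 0.5234)/(1 − 0.5234) = 0.046

0.046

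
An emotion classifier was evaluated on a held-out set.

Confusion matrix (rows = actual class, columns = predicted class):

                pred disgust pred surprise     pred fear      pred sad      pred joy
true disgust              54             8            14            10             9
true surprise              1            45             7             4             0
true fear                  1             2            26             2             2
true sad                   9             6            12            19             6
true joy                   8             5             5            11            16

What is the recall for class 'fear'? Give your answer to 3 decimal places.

0.788

Take TP from the diagonal, FP from the rest of the 'fear' prediction marginal, FN from the rest of the 'fear' actual marginal.
recall = TP/(TP+FN).
fear: TP=26, FN=1+2+2+2=7 → 26/33 = 0.7879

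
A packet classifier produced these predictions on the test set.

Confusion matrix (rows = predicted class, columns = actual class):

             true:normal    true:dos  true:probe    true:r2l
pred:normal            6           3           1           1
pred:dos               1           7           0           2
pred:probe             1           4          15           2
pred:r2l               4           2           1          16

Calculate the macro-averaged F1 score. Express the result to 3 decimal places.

Per-class F1 score (2·TP/(2·TP+FP+FN)):
  normal: TP=6, FP=3+1+1=5, FN=1+1+4=6 → 12/23 = 0.5217
  dos: TP=7, FP=1+0+2=3, FN=3+4+2=9 → 14/26 = 0.5385
  probe: TP=15, FP=1+4+2=7, FN=1+0+1=2 → 30/39 = 0.7692
  r2l: TP=16, FP=4+2+1=7, FN=1+2+2=5 → 32/44 = 0.7273
Macro-F1 score = mean = (0.5217 + 0.5385 + 0.7692 + 0.7273) / 4 = 0.639

0.639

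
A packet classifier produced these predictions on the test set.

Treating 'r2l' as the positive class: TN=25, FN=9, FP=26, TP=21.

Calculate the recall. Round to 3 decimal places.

Recall = TP/(TP+FN) = 21/(21+9) = 21/30 = 0.700

0.700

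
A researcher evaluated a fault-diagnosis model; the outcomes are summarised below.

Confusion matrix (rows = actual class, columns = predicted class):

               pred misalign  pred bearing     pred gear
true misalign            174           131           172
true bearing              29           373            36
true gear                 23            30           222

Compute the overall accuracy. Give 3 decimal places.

Accuracy = trace / total = (174+373+222=769) / 1190 = 769/1190 = 0.646

0.646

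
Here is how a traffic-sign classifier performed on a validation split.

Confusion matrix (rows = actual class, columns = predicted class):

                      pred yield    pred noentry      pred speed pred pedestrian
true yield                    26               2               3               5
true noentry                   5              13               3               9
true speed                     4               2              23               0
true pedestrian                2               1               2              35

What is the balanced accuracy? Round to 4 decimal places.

0.7059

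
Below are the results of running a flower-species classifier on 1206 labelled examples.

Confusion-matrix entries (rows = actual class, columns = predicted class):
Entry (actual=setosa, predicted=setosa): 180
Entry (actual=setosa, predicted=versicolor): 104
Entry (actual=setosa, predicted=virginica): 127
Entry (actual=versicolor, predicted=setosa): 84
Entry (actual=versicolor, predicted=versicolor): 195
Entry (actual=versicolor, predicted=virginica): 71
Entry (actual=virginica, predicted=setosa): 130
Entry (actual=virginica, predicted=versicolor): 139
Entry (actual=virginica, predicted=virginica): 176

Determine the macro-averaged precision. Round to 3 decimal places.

Per-class precision (TP/(TP+FP)):
  setosa: TP=180, FP=84+130=214 → 180/394 = 0.4569
  versicolor: TP=195, FP=104+139=243 → 195/438 = 0.4452
  virginica: TP=176, FP=127+71=198 → 176/374 = 0.4706
Macro-precision = mean = (0.4569 + 0.4452 + 0.4706) / 3 = 0.458

0.458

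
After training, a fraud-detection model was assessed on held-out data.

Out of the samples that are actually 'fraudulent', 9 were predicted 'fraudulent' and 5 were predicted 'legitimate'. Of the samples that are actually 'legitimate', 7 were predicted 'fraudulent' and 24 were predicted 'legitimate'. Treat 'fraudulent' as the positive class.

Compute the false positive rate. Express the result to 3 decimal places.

FPR = FP/(FP+TN) = 7/(7+24) = 0.226

0.226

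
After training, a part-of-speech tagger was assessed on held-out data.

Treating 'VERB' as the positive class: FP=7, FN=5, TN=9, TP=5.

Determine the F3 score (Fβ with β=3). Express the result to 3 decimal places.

Fβ = (1+β²)·TP / ((1+β²)·TP + β²·FN + FP), with β²=9
= 10·5 / (10·5 + 9·5 + 7) = 0.490

0.490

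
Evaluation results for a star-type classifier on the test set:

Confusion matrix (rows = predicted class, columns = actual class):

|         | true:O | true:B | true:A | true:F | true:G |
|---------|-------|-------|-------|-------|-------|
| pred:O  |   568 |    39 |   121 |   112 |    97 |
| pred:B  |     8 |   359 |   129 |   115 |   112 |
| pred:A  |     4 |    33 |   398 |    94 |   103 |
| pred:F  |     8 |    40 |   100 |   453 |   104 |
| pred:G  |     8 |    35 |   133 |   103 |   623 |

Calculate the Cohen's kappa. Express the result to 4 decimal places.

0.5199

Observed agreement pₒ = trace/N = 2401/3899 = 0.61580
Expected agreement pₑ = Σ (rowᵢ·colᵢ)/N² = (596·937 + 506·723 + 881·632 + 877·705 + 1039·902)/3899² = 0.19974
κ = (pₒ − pₑ)/(1 − pₑ) = (0.61580 − 0.19974)/(1 − 0.19974) = 0.5199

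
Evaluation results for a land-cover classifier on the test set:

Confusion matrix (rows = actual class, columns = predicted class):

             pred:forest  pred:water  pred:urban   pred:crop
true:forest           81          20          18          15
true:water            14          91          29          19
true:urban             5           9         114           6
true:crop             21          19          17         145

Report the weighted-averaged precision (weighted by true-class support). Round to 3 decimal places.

Per-class precision (TP/(TP+FP)):
  forest: TP=81, FP=14+5+21=40 → 81/121 = 0.6694
  water: TP=91, FP=20+9+19=48 → 91/139 = 0.6547
  urban: TP=114, FP=18+29+17=64 → 114/178 = 0.6404
  crop: TP=145, FP=15+19+6=40 → 145/185 = 0.7838
Weighted-precision = Σ (supportᵢ/N)·precisionᵢ with N=623: (134/623)·0.6694 + (153/623)·0.6547 + (134/623)·0.6404 + (202/623)·0.7838 = 0.697

0.697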